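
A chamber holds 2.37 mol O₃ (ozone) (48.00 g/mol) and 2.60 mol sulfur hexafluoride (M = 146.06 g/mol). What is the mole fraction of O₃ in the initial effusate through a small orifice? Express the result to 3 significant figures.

Effusion rate of each component ∝ n_i/√M_i (partial pressure × 1/√M).
So x_O₃ in the escaping gas = (n_O₃/√M_O₃) / Σ(n_i/√M_i)
= (2.37/√48.00) / (2.37/√48.00 + 2.60/√146.06) = 0.3421/(0.3421 + 0.2151) = 0.614.

0.614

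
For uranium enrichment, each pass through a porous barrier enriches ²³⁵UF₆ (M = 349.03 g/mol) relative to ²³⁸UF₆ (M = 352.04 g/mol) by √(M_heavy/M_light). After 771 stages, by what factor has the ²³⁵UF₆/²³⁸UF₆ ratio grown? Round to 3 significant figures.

Overall factor = α^771 with α = √(352.04/349.03), i.e. (352.04/349.03)^(771/2).
= 1.00862^(771/2) = 27.4.

27.4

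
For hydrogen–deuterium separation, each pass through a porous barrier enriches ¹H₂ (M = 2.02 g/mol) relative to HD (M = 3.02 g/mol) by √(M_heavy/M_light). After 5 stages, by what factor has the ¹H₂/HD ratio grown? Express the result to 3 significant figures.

2.73

The single-stage factor is √(M_heavy/M_light), so 5 stages give [√(3.02/2.02)]^5 = (3.02/2.02)^(5/2).
= 1.49505^(5/2) = 2.73.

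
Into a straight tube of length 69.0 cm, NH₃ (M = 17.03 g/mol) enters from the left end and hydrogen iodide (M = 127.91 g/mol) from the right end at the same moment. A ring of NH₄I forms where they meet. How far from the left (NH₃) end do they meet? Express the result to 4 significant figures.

50.55 cm

Graham's law gives d_NH₃/d_HI = rate_NH₃/rate_HI = √(M_HI/M_NH₃) = √(127.91/17.03) = 2.741.
With d_NH₃ + d_HI = 69.0 cm, d_HI = 69.0/(1 + 2.741) = 18.45 cm.
d_NH₃ = 69.0 − 18.45 = 50.55 cm.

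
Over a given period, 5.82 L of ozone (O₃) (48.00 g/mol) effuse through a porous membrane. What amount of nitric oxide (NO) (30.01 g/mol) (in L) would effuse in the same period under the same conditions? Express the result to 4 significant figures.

7.361 L

Graham's law gives rate_NO/rate_O₃ = √(M_O₃/M_NO) = √(48.00/30.01) = √1.599 = 1.265.
So the volume for NO is 5.82 × 1.265 = 7.361 L.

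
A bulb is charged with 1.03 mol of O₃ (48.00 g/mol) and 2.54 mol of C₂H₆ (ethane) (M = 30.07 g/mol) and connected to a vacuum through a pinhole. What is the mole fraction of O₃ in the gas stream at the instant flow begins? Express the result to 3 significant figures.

Effusion rate of each component ∝ n_i/√M_i (partial pressure × 1/√M).
So x_O₃ in the escaping gas = (n_O₃/√M_O₃) / Σ(n_i/√M_i)
= (1.03/√48.00) / (1.03/√48.00 + 2.54/√30.07) = 0.1487/(0.1487 + 0.4632) = 0.243.

0.243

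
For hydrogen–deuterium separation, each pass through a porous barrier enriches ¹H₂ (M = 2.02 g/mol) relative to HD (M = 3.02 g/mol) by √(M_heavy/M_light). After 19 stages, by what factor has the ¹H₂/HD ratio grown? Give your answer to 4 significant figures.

45.63

Each stage multiplies the ratio by α = √(3.02/2.02), so after 19 stages the overall factor is α^19 = (3.02/2.02)^(19/2).
= 1.49505^(19/2) = 45.63.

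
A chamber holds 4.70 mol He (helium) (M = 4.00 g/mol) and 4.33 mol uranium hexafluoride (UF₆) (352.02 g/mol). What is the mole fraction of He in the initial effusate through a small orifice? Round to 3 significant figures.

Effusion rate of each component ∝ n_i/√M_i (partial pressure × 1/√M).
So x_He in the escaping gas = (n_He/√M_He) / Σ(n_i/√M_i)
= (4.70/√4.00) / (4.70/√4.00 + 4.33/√352.02) = 2.350/(2.350 + 0.2308) = 0.911.

0.911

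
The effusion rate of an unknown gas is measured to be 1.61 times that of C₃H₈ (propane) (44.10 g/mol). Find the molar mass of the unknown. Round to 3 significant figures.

From Graham's law, rate_X/rate_C₃H₈ = √(M_C₃H₈/M_X).
1.61 = √(44.10/M_X)
M_X = 44.10 / 1.61² = 44.10 / 2.592 = 17.0 g/mol

17.0 g/mol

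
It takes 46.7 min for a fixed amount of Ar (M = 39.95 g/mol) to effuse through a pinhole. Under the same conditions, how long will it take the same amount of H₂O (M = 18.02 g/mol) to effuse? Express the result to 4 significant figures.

31.36 min

By Graham's law, t_H₂O/t_Ar = √(M_H₂O/M_Ar) = √(18.02/39.95) = √0.4511 = 0.6716.
So the time for H₂O is 46.7 × 0.6716 = 31.36 min.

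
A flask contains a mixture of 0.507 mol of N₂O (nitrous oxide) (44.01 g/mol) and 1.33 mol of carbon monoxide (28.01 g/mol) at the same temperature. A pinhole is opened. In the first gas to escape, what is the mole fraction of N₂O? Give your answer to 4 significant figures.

Each component's effusion rate ∝ (its partial pressure)·(1/√M) ∝ n_i/√M_i.
x_N₂O(eff) = (n_N₂O/√M_N₂O) / (n_N₂O/√M_N₂O + n_CO/√M_CO)
= (0.507/√44.01) / (0.507/√44.01 + 1.33/√28.01) = 0.07642/(0.07642 + 0.2513) = 0.2332.

0.2332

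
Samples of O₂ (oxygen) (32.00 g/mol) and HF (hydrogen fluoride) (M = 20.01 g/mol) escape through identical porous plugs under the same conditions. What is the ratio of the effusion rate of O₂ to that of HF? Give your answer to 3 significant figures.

From Graham's law, rate_O₂/rate_HF = √(M_HF/M_O₂) = √(20.01/32.00) = √0.6253 = 0.791.

0.791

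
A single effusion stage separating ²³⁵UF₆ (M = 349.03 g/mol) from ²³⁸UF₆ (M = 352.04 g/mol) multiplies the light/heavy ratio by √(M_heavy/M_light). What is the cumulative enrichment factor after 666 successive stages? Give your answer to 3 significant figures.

Each stage multiplies the ratio by α = √(352.04/349.03), so after 666 stages the overall factor is α^666 = (352.04/349.03)^(666/2).
= 1.00862^333 = 17.5.

17.5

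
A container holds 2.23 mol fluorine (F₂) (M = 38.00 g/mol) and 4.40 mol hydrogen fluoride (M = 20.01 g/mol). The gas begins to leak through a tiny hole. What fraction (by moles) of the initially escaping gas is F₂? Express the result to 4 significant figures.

Each component's effusion rate ∝ (its partial pressure)·(1/√M) ∝ n_i/√M_i.
x_F₂(eff) = (n_F₂/√M_F₂) / (n_F₂/√M_F₂ + n_HF/√M_HF)
= (2.23/√38.00) / (2.23/√38.00 + 4.40/√20.01) = 0.3618/(0.3618 + 0.9836) = 0.2689.

0.2689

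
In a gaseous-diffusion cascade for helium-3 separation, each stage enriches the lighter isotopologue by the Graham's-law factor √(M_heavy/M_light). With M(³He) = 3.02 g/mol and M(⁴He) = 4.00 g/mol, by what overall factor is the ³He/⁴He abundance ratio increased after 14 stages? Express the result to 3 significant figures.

Overall factor = α^14 with α = √(4.00/3.02), i.e. (4.00/3.02)^(14/2).
= 1.32450^7 = 7.15.

7.15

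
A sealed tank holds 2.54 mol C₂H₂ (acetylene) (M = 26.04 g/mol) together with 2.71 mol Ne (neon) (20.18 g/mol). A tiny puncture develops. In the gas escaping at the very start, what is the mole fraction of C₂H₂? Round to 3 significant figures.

The effusion rate of species i is ∝ p_i/√M_i ∝ n_i/√M_i.
So x_C₂H₂ in the escaping gas = (n_C₂H₂/√M_C₂H₂) / Σ(n_i/√M_i)
= (2.54/√26.04) / (2.54/√26.04 + 2.71/√20.18) = 0.4978/(0.4978 + 0.6033) = 0.452.

0.452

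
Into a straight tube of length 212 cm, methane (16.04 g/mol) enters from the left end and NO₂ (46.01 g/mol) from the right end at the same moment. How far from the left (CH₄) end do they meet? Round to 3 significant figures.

Distances travelled in equal time are proportional to diffusion rates, so d_CH₄/d_NO₂ = √(M_NO₂/M_CH₄) = √(46.01/16.04) = 1.694.
With d_CH₄ + d_NO₂ = 212 cm, d_NO₂ = 212/(1 + 1.694) = 78.70 cm.
d_CH₄ = 212 − 78.70 = 133 cm.

133 cm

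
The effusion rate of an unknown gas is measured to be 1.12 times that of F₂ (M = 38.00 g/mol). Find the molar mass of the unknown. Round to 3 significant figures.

Since effusion rate ∝ 1/√M, rate_X/rate_F₂ = √(M_F₂/M_X).
1.12 = √(38.00/M_X)
M_X = 38.00 / 1.12² = 38.00 / 1.254 = 30.3 g/mol

30.3 g/mol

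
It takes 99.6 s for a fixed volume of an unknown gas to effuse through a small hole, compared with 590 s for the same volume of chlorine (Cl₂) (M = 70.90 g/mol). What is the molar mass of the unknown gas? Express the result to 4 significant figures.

2.021 g/mol

Since effusion rate ∝ 1/√M, t_X/t_Cl₂ = √(M_X/M_Cl₂).
99.6/590 = 0.1688 = √(M_X/70.90)
M_X = 70.90 × 0.1688² = 70.90 × 0.02850 = 2.021 g/mol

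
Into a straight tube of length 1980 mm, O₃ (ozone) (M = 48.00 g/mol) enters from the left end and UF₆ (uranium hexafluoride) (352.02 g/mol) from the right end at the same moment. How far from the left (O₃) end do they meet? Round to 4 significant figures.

In equal time, each gas travels a distance ∝ its rate ∝ 1/√M, so d_O₃/d_UF₆ = √(M_UF₆/M_O₃) = √(352.02/48.00) = 2.708.
With d_O₃ + d_UF₆ = 1980 mm, d_UF₆ = 1980/(1 + 2.708) = 534.0 mm.
d_O₃ = 1980 − 534.0 = 1446 mm.

1446 mm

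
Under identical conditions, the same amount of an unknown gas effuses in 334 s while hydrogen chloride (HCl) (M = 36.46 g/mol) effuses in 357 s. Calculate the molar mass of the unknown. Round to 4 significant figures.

Using Graham's law: t_X/t_HCl = √(M_X/M_HCl).
334/357 = 0.9356 = √(M_X/36.46)
M_X = 36.46 × 0.9356² = 36.46 × 0.8753 = 31.91 g/mol

31.91 g/mol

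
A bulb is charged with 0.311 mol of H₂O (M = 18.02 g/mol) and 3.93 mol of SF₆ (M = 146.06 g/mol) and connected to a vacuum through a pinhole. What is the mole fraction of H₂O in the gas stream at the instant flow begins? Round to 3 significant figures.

Rate_i ∝ x_i/√M_i (Graham's law weighted by mole fraction), so the effusate composition follows n_i/√M_i.
Mole fraction of H₂O in the effusate = (n_H₂O/√M_H₂O) / (n_H₂O/√M_H₂O + n_SF₆/√M_SF₆)
= (0.311/√18.02) / (0.311/√18.02 + 3.93/√146.06) = 0.07326/(0.07326 + 0.3252) = 0.184.

0.184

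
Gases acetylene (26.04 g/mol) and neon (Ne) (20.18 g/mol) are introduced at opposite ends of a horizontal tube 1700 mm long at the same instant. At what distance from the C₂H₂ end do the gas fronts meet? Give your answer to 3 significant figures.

796 mm

The fronts meet when d_C₂H₂ + d_Ne = L with d_C₂H₂/d_Ne = √(M_Ne/M_C₂H₂) (Graham's law). Here √(M_Ne/M_C₂H₂) = √(20.18/26.04) = 0.8803.
With d_C₂H₂ + d_Ne = 1700 mm, d_Ne = 1700/(1 + 0.8803) = 904.1 mm.
d_C₂H₂ = 1700 − 904.1 = 796 mm.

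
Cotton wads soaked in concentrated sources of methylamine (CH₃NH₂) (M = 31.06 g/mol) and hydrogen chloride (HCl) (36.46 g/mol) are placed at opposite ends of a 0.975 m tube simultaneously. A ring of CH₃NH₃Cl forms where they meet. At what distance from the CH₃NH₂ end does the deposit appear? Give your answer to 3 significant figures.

0.507 m

Distances travelled in equal time are proportional to diffusion rates, so d_CH₃NH₂/d_HCl = √(M_HCl/M_CH₃NH₂) = √(36.46/31.06) = 1.083.
With d_CH₃NH₂ + d_HCl = 0.975 m, d_HCl = 0.975/(1 + 1.083) = 0.4680 m.
d_CH₃NH₂ = 0.975 − 0.4680 = 0.507 m.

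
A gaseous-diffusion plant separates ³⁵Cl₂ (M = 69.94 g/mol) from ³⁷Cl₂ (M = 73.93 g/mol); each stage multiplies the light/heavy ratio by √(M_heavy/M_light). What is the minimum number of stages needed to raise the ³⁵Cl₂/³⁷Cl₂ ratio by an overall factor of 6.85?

With α = √(73.93/69.94) per stage, ln α = ½ ln(1.05705) = 0.02774.
Need α^N ≥ 6.85 ⇒ N ≥ ln(6.85) / ln α = 1.924 / 0.02774 = 69.37.
So at least 70 stages are needed.

70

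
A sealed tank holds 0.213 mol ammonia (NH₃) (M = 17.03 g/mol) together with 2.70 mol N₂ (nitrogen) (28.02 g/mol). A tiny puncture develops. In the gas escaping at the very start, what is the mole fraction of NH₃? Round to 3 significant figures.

The effusion rate of species i is ∝ p_i/√M_i ∝ n_i/√M_i.
Mole fraction of NH₃ in the effusate = (n_NH₃/√M_NH₃) / (n_NH₃/√M_NH₃ + n_N₂/√M_N₂)
= (0.213/√17.03) / (0.213/√17.03 + 2.70/√28.02) = 0.05161/(0.05161 + 0.5101) = 0.0919.

0.0919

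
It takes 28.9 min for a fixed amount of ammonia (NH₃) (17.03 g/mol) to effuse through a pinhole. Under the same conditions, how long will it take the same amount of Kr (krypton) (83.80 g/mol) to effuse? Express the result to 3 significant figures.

Graham's law gives t_Kr/t_NH₃ = √(M_Kr/M_NH₃) = √(83.80/17.03) = √4.921 = 2.218.
So the time for Kr is 28.9 × 2.218 = 64.1 min.

64.1 min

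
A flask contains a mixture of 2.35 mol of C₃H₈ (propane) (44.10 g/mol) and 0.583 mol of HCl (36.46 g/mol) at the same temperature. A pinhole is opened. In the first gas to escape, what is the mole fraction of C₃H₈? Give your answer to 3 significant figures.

0.786

Effusion rate of each component ∝ n_i/√M_i (partial pressure × 1/√M).
Mole fraction of C₃H₈ in the effusate = (n_C₃H₈/√M_C₃H₈) / (n_C₃H₈/√M_C₃H₈ + n_HCl/√M_HCl)
= (2.35/√44.10) / (2.35/√44.10 + 0.583/√36.46) = 0.3539/(0.3539 + 0.09655) = 0.786.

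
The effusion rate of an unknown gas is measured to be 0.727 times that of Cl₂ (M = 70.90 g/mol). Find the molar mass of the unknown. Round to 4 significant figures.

134.1 g/mol

Graham's law gives rate_X/rate_Cl₂ = √(M_Cl₂/M_X).
0.727 = √(70.90/M_X)
M_X = 70.90 / 0.727² = 70.90 / 0.5285 = 134.1 g/mol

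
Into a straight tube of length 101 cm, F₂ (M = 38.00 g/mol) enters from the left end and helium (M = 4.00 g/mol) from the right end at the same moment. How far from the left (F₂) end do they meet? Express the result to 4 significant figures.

24.74 cm

The fronts meet when d_F₂ + d_He = L with d_F₂/d_He = √(M_He/M_F₂) (Graham's law). Here √(M_He/M_F₂) = √(4.00/38.00) = 0.3244.
With d_F₂ + d_He = 101 cm, d_He = 101/(1 + 0.3244) = 76.26 cm.
d_F₂ = 101 − 76.26 = 24.74 cm.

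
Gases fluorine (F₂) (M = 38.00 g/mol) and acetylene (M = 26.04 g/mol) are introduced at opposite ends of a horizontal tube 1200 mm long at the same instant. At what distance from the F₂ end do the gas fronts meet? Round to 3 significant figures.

543 mm

Distances travelled in equal time are proportional to diffusion rates, so d_F₂/d_C₂H₂ = √(M_C₂H₂/M_F₂) = √(26.04/38.00) = 0.8278.
With d_F₂ + d_C₂H₂ = 1200 mm, d_C₂H₂ = 1200/(1 + 0.8278) = 656.5 mm.
d_F₂ = 1200 − 656.5 = 543 mm.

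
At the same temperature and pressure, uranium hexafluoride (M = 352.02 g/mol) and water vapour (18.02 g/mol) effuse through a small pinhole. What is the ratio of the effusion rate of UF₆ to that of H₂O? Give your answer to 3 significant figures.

0.226

Using Graham's law: rate_UF₆/rate_H₂O = √(M_H₂O/M_UF₆) = √(18.02/352.02) = √0.05119 = 0.226.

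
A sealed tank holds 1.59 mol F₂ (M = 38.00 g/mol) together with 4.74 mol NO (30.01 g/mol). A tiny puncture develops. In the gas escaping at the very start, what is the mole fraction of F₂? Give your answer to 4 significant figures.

0.2296

Effusion rate of each component ∝ n_i/√M_i (partial pressure × 1/√M).
x_F₂(eff) = (n_F₂/√M_F₂) / (n_F₂/√M_F₂ + n_NO/√M_NO)
= (1.59/√38.00) / (1.59/√38.00 + 4.74/√30.01) = 0.2579/(0.2579 + 0.8653) = 0.2296.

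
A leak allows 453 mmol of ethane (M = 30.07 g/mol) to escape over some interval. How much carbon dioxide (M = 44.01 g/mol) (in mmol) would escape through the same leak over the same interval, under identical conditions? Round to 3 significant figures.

374 mmol

Graham's law gives rate_CO₂/rate_C₂H₆ = √(M_C₂H₆/M_CO₂) = √(30.07/44.01) = √0.6833 = 0.8266.
So the amount for CO₂ is 453 × 0.8266 = 374 mmol.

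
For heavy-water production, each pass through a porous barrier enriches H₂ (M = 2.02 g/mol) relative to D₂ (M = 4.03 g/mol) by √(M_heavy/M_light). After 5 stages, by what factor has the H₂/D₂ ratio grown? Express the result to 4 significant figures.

5.622

After 5 stages the ratio has grown by (√(4.03/2.02))^5 = (4.03/2.02)^(5/2).
= 1.99505^(5/2) = 5.622.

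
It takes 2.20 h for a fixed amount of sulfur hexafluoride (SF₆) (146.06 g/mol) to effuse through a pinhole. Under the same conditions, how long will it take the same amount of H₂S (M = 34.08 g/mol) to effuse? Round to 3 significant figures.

Using Graham's law: t_H₂S/t_SF₆ = √(M_H₂S/M_SF₆) = √(34.08/146.06) = √0.2333 = 0.4830.
So the time for H₂S is 2.20 × 0.4830 = 1.06 h.

1.06 h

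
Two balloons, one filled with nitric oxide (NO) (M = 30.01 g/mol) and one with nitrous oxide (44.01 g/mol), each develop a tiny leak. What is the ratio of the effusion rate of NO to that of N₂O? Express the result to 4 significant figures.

1.211

Using Graham's law: rate_NO/rate_N₂O = √(M_N₂O/M_NO) = √(44.01/30.01) = √1.467 = 1.211.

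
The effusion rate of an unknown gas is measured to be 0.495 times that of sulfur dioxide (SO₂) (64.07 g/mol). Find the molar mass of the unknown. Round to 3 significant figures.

261 g/mol

Using Graham's law: rate_X/rate_SO₂ = √(M_SO₂/M_X).
0.495 = √(64.07/M_X)
M_X = 64.07 / 0.495² = 64.07 / 0.2450 = 261 g/mol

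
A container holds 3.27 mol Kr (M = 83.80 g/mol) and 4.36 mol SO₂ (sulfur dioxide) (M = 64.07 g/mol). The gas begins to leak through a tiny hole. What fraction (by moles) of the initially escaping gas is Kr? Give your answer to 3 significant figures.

0.396

Effusion rate of each component ∝ n_i/√M_i (partial pressure × 1/√M).
So x_Kr in the escaping gas = (n_Kr/√M_Kr) / Σ(n_i/√M_i)
= (3.27/√83.80) / (3.27/√83.80 + 4.36/√64.07) = 0.3572/(0.3572 + 0.5447) = 0.396.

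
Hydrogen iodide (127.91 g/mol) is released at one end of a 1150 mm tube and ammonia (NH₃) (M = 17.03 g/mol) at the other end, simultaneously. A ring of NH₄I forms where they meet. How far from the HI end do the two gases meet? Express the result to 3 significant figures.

The fronts meet when d_HI + d_NH₃ = L with d_HI/d_NH₃ = √(M_NH₃/M_HI) (Graham's law). Here √(M_NH₃/M_HI) = √(17.03/127.91) = 0.3649.
With d_HI + d_NH₃ = 1150 mm, d_NH₃ = 1150/(1 + 0.3649) = 842.6 mm.
d_HI = 1150 − 842.6 = 307 mm.

307 mm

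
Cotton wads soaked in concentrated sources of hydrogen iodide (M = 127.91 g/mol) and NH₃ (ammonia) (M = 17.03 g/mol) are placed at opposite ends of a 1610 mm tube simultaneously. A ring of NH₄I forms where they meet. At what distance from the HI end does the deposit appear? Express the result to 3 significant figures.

Graham's law gives d_HI/d_NH₃ = rate_HI/rate_NH₃ = √(M_NH₃/M_HI) = √(17.03/127.91) = 0.3649.
With d_HI + d_NH₃ = 1610 mm, d_NH₃ = 1610/(1 + 0.3649) = 1180 mm.
d_HI = 1610 − 1180 = 430 mm.

430 mm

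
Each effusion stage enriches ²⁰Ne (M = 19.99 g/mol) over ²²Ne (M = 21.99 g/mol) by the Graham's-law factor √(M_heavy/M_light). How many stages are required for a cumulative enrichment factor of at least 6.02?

38

With α = √(21.99/19.99) per stage, ln α = ½ ln(1.10005) = 0.04768.
Need α^N ≥ 6.02 ⇒ N ≥ ln(6.02) / ln α = 1.795 / 0.04768 = 37.65.
So at least 38 stages are needed.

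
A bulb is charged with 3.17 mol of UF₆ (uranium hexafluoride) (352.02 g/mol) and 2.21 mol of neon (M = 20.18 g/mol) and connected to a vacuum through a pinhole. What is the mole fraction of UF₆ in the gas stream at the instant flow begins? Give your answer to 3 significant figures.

0.256

Effusion rate of each component ∝ n_i/√M_i (partial pressure × 1/√M).
So x_UF₆ in the escaping gas = (n_UF₆/√M_UF₆) / Σ(n_i/√M_i)
= (3.17/√352.02) / (3.17/√352.02 + 2.21/√20.18) = 0.1690/(0.1690 + 0.4920) = 0.256.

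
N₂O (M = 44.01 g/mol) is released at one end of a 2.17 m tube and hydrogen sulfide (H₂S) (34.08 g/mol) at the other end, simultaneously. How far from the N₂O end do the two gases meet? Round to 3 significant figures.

1.02 m

Graham's law gives d_N₂O/d_H₂S = rate_N₂O/rate_H₂S = √(M_H₂S/M_N₂O) = √(34.08/44.01) = 0.8800.
With d_N₂O + d_H₂S = 2.17 m, d_H₂S = 2.17/(1 + 0.8800) = 1.154 m.
d_N₂O = 2.17 − 1.154 = 1.02 m.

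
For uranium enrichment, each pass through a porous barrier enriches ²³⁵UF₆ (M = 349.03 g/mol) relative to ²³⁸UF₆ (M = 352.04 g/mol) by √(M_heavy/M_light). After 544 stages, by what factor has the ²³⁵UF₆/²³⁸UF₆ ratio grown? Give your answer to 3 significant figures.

10.3

After 544 stages the ratio has grown by (√(352.04/349.03))^544 = (352.04/349.03)^(544/2).
= 1.00862^272 = 10.3.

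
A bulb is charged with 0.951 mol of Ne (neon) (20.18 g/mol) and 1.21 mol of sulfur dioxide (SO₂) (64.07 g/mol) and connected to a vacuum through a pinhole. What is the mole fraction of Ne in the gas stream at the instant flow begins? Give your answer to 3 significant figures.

Effusion rate of each component ∝ n_i/√M_i (partial pressure × 1/√M).
Mole fraction of Ne in the effusate = (n_Ne/√M_Ne) / (n_Ne/√M_Ne + n_SO₂/√M_SO₂)
= (0.951/√20.18) / (0.951/√20.18 + 1.21/√64.07) = 0.2117/(0.2117 + 0.1512) = 0.583.

0.583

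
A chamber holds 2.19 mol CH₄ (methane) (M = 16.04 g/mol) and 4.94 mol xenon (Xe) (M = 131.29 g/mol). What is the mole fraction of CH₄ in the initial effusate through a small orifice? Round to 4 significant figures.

0.5591

The effusion rate of species i is ∝ p_i/√M_i ∝ n_i/√M_i.
So x_CH₄ in the escaping gas = (n_CH₄/√M_CH₄) / Σ(n_i/√M_i)
= (2.19/√16.04) / (2.19/√16.04 + 4.94/√131.29) = 0.5468/(0.5468 + 0.4311) = 0.5591.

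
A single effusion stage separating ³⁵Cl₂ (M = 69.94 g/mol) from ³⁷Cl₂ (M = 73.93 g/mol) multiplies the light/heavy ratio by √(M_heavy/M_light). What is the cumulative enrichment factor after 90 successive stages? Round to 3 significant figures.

12.1

Overall factor = α^90 with α = √(73.93/69.94), i.e. (73.93/69.94)^(90/2).
= 1.05705^45 = 12.1.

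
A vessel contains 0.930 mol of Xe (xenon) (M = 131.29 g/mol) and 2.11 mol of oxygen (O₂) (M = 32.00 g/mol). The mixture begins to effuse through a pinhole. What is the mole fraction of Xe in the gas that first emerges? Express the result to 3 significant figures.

Rate_i ∝ x_i/√M_i (Graham's law weighted by mole fraction), so the effusate composition follows n_i/√M_i.
So x_Xe in the escaping gas = (n_Xe/√M_Xe) / Σ(n_i/√M_i)
= (0.930/√131.29) / (0.930/√131.29 + 2.11/√32.00) = 0.08116/(0.08116 + 0.3730) = 0.179.

0.179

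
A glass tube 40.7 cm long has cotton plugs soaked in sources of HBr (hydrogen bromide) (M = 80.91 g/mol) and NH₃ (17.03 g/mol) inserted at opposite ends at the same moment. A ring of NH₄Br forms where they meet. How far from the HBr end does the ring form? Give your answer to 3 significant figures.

12.8 cm

Distances travelled in equal time are proportional to diffusion rates, so d_HBr/d_NH₃ = √(M_NH₃/M_HBr) = √(17.03/80.91) = 0.4588.
With d_HBr + d_NH₃ = 40.7 cm, d_NH₃ = 40.7/(1 + 0.4588) = 27.90 cm.
d_HBr = 40.7 − 27.90 = 12.8 cm.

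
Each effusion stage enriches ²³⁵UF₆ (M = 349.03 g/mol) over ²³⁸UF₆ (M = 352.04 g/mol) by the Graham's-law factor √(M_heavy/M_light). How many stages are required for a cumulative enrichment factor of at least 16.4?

652

Single-stage factor α = √(352.04/349.03), so ln α = ½ ln(1.00862) = 0.004293.
Need α^N ≥ 16.4 ⇒ N ≥ ln(16.4) / ln α = 2.797 / 0.004293 = 651.52.
Rounding up, N = 652 stages.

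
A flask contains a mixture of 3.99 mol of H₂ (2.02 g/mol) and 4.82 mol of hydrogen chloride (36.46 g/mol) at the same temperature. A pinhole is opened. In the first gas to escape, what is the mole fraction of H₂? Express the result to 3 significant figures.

0.779

Each component's effusion rate ∝ (its partial pressure)·(1/√M) ∝ n_i/√M_i.
x_H₂(eff) = (n_H₂/√M_H₂) / (n_H₂/√M_H₂ + n_HCl/√M_HCl)
= (3.99/√2.02) / (3.99/√2.02 + 4.82/√36.46) = 2.807/(2.807 + 0.7982) = 0.779.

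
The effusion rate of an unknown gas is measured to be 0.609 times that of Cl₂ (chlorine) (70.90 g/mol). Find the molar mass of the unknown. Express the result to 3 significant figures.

191 g/mol

By Graham's law, rate_X/rate_Cl₂ = √(M_Cl₂/M_X).
0.609 = √(70.90/M_X)
M_X = 70.90 / 0.609² = 70.90 / 0.3709 = 191 g/mol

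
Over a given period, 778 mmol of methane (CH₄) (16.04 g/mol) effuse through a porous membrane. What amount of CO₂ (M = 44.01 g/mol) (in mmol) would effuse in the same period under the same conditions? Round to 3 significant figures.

Using Graham's law: rate_CO₂/rate_CH₄ = √(M_CH₄/M_CO₂) = √(16.04/44.01) = √0.3645 = 0.6037.
So the amount for CO₂ is 778 × 0.6037 = 470 mmol.

470 mmol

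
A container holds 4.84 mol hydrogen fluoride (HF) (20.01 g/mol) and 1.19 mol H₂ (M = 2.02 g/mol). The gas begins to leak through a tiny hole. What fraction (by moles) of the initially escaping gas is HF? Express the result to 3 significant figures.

Effusion rate of each component ∝ n_i/√M_i (partial pressure × 1/√M).
Mole fraction of HF in the effusate = (n_HF/√M_HF) / (n_HF/√M_HF + n_H₂/√M_H₂)
= (4.84/√20.01) / (4.84/√20.01 + 1.19/√2.02) = 1.082/(1.082 + 0.8373) = 0.564.

0.564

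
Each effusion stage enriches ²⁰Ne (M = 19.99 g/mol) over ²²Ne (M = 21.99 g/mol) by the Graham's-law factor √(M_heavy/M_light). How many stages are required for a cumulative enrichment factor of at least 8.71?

46

With α = √(21.99/19.99) per stage, ln α = ½ ln(1.10005) = 0.04768.
Need α^N ≥ 8.71 ⇒ N ≥ ln(8.71) / ln α = 2.164 / 0.04768 = 45.40.
Minimum whole number of stages: N = 46.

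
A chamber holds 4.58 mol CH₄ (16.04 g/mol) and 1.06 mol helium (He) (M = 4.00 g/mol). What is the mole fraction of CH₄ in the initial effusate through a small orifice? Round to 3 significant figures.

0.683

Each component's effusion rate ∝ (its partial pressure)·(1/√M) ∝ n_i/√M_i.
x_CH₄(eff) = (n_CH₄/√M_CH₄) / (n_CH₄/√M_CH₄ + n_He/√M_He)
= (4.58/√16.04) / (4.58/√16.04 + 1.06/√4.00) = 1.144/(1.144 + 0.5300) = 0.683.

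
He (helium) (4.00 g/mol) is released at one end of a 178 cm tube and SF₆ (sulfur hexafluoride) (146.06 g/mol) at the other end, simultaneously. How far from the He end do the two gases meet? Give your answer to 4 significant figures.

Distances travelled in equal time are proportional to diffusion rates, so d_He/d_SF₆ = √(M_SF₆/M_He) = √(146.06/4.00) = 6.043.
With d_He + d_SF₆ = 178 cm, d_SF₆ = 178/(1 + 6.043) = 25.27 cm.
d_He = 178 − 25.27 = 152.7 cm.

152.7 cm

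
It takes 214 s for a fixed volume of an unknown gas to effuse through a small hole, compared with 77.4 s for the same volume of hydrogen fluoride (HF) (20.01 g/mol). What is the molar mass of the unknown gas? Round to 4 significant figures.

Graham's law gives t_X/t_HF = √(M_X/M_HF).
214/77.4 = 2.765 = √(M_X/20.01)
M_X = 20.01 × 2.765² = 20.01 × 7.644 = 153.0 g/mol

153.0 g/mol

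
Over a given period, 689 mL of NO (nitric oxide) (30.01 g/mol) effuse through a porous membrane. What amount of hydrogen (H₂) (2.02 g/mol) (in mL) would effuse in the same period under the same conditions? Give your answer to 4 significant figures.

2656 mL

From Graham's law, rate_H₂/rate_NO = √(M_NO/M_H₂) = √(30.01/2.02) = √14.86 = 3.854.
So the volume for H₂ is 689 × 3.854 = 2656 mL.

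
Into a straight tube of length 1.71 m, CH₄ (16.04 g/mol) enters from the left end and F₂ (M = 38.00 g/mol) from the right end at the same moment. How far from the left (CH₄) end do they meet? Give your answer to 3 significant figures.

Distances travelled in equal time are proportional to diffusion rates, so d_CH₄/d_F₂ = √(M_F₂/M_CH₄) = √(38.00/16.04) = 1.539.
With d_CH₄ + d_F₂ = 1.71 m, d_F₂ = 1.71/(1 + 1.539) = 0.6734 m.
d_CH₄ = 1.71 − 0.6734 = 1.04 m.

1.04 m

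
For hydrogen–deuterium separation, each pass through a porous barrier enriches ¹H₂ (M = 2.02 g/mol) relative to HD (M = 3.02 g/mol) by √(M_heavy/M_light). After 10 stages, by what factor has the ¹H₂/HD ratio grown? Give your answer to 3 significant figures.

7.47

Overall factor = α^10 with α = √(3.02/2.02), i.e. (3.02/2.02)^(10/2).
= 1.49505^5 = 7.47.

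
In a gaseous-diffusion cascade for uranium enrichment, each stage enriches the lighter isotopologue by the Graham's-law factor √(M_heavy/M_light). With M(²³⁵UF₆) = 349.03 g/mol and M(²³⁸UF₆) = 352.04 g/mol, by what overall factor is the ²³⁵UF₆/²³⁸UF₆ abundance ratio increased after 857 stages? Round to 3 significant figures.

Overall factor = α^857 with α = √(352.04/349.03), i.e. (352.04/349.03)^(857/2).
= 1.00862^(857/2) = 39.6.

39.6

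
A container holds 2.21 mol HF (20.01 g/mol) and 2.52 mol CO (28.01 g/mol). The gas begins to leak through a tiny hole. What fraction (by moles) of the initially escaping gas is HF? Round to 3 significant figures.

The effusion rate of species i is ∝ p_i/√M_i ∝ n_i/√M_i.
Mole fraction of HF in the effusate = (n_HF/√M_HF) / (n_HF/√M_HF + n_CO/√M_CO)
= (2.21/√20.01) / (2.21/√20.01 + 2.52/√28.01) = 0.4940/(0.4940 + 0.4762) = 0.509.

0.509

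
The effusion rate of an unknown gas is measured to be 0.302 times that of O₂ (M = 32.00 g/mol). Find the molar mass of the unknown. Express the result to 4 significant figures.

350.9 g/mol

Using Graham's law: rate_X/rate_O₂ = √(M_O₂/M_X).
0.302 = √(32.00/M_X)
M_X = 32.00 / 0.302² = 32.00 / 0.09120 = 350.9 g/mol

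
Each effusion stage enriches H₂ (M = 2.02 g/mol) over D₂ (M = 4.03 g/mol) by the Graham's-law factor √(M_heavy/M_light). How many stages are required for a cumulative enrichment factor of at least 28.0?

10

With α = √(4.03/2.02) per stage, ln α = ½ ln(1.99505) = 0.3453.
Need α^N ≥ 28.0 ⇒ N ≥ ln(28.0) / ln α = 3.332 / 0.3453 = 9.65.
So at least 10 stages are needed.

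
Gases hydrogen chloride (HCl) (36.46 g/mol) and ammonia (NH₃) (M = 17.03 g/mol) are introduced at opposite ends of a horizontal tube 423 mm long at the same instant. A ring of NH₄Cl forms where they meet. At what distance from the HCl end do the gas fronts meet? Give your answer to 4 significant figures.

In equal time, each gas travels a distance ∝ its rate ∝ 1/√M, so d_HCl/d_NH₃ = √(M_NH₃/M_HCl) = √(17.03/36.46) = 0.6834.
With d_HCl + d_NH₃ = 423 mm, d_NH₃ = 423/(1 + 0.6834) = 251.3 mm.
d_HCl = 423 − 251.3 = 171.7 mm.

171.7 mm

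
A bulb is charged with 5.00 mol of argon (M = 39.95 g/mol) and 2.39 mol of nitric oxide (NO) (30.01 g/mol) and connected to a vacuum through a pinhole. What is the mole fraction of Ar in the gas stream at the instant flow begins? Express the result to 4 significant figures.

Effusion rate of each component ∝ n_i/√M_i (partial pressure × 1/√M).
So x_Ar in the escaping gas = (n_Ar/√M_Ar) / Σ(n_i/√M_i)
= (5.00/√39.95) / (5.00/√39.95 + 2.39/√30.01) = 0.7911/(0.7911 + 0.4363) = 0.6445.

0.6445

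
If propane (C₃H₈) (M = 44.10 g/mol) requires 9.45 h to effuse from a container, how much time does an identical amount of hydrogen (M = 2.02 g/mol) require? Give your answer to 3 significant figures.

By Graham's law, t_H₂/t_C₃H₈ = √(M_H₂/M_C₃H₈) = √(2.02/44.10) = √0.04580 = 0.2140.
So the time for H₂ is 9.45 × 0.2140 = 2.02 h.

2.02 h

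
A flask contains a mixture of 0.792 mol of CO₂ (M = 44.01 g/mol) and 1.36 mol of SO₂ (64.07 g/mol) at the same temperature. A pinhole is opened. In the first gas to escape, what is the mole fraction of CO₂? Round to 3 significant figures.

0.413

Rate_i ∝ x_i/√M_i (Graham's law weighted by mole fraction), so the effusate composition follows n_i/√M_i.
Mole fraction of CO₂ in the effusate = (n_CO₂/√M_CO₂) / (n_CO₂/√M_CO₂ + n_SO₂/√M_SO₂)
= (0.792/√44.01) / (0.792/√44.01 + 1.36/√64.07) = 0.1194/(0.1194 + 0.1699) = 0.413.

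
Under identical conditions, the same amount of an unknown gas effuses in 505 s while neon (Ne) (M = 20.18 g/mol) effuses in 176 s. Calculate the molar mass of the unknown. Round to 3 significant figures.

166 g/mol

From Graham's law, t_X/t_Ne = √(M_X/M_Ne).
505/176 = 2.869 = √(M_X/20.18)
M_X = 20.18 × 2.869² = 20.18 × 8.233 = 166 g/mol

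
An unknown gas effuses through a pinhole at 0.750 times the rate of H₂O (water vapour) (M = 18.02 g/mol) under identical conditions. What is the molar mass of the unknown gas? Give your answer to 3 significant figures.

Since effusion rate ∝ 1/√M, rate_X/rate_H₂O = √(M_H₂O/M_X).
0.750 = √(18.02/M_X)
M_X = 18.02 / 0.750² = 18.02 / 0.5625 = 32.0 g/mol

32.0 g/mol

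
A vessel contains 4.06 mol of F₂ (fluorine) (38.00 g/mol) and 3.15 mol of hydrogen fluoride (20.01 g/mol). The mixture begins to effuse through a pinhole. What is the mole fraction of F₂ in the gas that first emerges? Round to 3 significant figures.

0.483

The effusion rate of species i is ∝ p_i/√M_i ∝ n_i/√M_i.
x_F₂(eff) = (n_F₂/√M_F₂) / (n_F₂/√M_F₂ + n_HF/√M_HF)
= (4.06/√38.00) / (4.06/√38.00 + 3.15/√20.01) = 0.6586/(0.6586 + 0.7042) = 0.483.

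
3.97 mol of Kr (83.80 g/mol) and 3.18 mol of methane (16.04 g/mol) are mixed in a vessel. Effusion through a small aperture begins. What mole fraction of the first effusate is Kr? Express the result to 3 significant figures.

Each component's effusion rate ∝ (its partial pressure)·(1/√M) ∝ n_i/√M_i.
So x_Kr in the escaping gas = (n_Kr/√M_Kr) / Σ(n_i/√M_i)
= (3.97/√83.80) / (3.97/√83.80 + 3.18/√16.04) = 0.4337/(0.4337 + 0.7940) = 0.353.

0.353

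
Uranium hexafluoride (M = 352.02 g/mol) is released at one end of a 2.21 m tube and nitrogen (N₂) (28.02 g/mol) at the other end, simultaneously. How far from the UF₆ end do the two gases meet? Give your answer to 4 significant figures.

In equal time, each gas travels a distance ∝ its rate ∝ 1/√M, so d_UF₆/d_N₂ = √(M_N₂/M_UF₆) = √(28.02/352.02) = 0.2821.
With d_UF₆ + d_N₂ = 2.21 m, d_N₂ = 2.21/(1 + 0.2821) = 1.724 m.
d_UF₆ = 2.21 − 1.724 = 0.4863 m.

0.4863 m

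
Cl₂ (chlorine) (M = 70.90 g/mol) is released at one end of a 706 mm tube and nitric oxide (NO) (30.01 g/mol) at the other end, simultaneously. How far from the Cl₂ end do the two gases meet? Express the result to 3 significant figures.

Graham's law gives d_Cl₂/d_NO = rate_Cl₂/rate_NO = √(M_NO/M_Cl₂) = √(30.01/70.90) = 0.6506.
With d_Cl₂ + d_NO = 706 mm, d_NO = 706/(1 + 0.6506) = 427.7 mm.
d_Cl₂ = 706 − 427.7 = 278 mm.

278 mm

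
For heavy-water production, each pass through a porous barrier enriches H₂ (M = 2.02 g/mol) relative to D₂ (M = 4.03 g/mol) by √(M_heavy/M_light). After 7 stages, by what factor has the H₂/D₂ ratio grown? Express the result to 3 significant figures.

Overall factor = α^7 with α = √(4.03/2.02), i.e. (4.03/2.02)^(7/2).
= 1.99505^(7/2) = 11.2.

11.2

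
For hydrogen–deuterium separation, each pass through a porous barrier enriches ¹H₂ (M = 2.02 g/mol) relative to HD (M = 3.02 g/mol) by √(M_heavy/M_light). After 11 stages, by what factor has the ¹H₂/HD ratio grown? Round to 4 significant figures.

9.133

Overall factor = α^11 with α = √(3.02/2.02), i.e. (3.02/2.02)^(11/2).
= 1.49505^(11/2) = 9.133.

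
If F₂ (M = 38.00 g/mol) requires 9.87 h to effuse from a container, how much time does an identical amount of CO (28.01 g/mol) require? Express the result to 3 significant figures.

8.47 h

From Graham's law, t_CO/t_F₂ = √(M_CO/M_F₂) = √(28.01/38.00) = √0.7371 = 0.8585.
So the time for CO is 9.87 × 0.8585 = 8.47 h.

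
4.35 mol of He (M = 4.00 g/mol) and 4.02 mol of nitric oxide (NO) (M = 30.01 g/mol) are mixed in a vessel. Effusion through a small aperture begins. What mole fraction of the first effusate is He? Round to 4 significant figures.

0.7477

Rate_i ∝ x_i/√M_i (Graham's law weighted by mole fraction), so the effusate composition follows n_i/√M_i.
x_He(eff) = (n_He/√M_He) / (n_He/√M_He + n_NO/√M_NO)
= (4.35/√4.00) / (4.35/√4.00 + 4.02/√30.01) = 2.175/(2.175 + 0.7338) = 0.7477.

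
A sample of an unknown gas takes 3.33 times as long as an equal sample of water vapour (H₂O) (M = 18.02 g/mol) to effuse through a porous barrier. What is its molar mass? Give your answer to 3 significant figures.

Graham's law gives t_X/t_H₂O = √(M_X/M_H₂O).
3.33 = √(M_X/18.02)
M_X = 18.02 × 3.33² = 18.02 × 11.09 = 200 g/mol

200 g/mol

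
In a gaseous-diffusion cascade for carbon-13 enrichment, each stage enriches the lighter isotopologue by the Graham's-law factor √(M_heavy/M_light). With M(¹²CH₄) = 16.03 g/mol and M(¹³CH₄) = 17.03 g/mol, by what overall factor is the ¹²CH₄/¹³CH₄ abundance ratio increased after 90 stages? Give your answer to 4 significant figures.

15.23

Each stage multiplies the ratio by α = √(17.03/16.03), so after 90 stages the overall factor is α^90 = (17.03/16.03)^(90/2).
= 1.06238^45 = 15.23.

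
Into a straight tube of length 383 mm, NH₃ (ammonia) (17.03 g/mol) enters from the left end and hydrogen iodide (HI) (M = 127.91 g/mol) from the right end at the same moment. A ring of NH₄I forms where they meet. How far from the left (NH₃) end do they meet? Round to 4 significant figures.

280.6 mm

Distances travelled in equal time are proportional to diffusion rates, so d_NH₃/d_HI = √(M_HI/M_NH₃) = √(127.91/17.03) = 2.741.
With d_NH₃ + d_HI = 383 mm, d_HI = 383/(1 + 2.741) = 102.4 mm.
d_NH₃ = 383 − 102.4 = 280.6 mm.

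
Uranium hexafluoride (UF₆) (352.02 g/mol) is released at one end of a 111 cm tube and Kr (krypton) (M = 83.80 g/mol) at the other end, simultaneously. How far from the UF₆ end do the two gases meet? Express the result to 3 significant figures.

The fronts meet when d_UF₆ + d_Kr = L with d_UF₆/d_Kr = √(M_Kr/M_UF₆) (Graham's law). Here √(M_Kr/M_UF₆) = √(83.80/352.02) = 0.4879.
With d_UF₆ + d_Kr = 111 cm, d_Kr = 111/(1 + 0.4879) = 74.60 cm.
d_UF₆ = 111 − 74.60 = 36.4 cm.

36.4 cm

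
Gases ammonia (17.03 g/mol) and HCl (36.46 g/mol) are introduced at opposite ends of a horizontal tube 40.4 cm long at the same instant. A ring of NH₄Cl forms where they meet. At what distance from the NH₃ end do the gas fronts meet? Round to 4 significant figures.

24.00 cm

The fronts meet when d_NH₃ + d_HCl = L with d_NH₃/d_HCl = √(M_HCl/M_NH₃) (Graham's law). Here √(M_HCl/M_NH₃) = √(36.46/17.03) = 1.463.
With d_NH₃ + d_HCl = 40.4 cm, d_HCl = 40.4/(1 + 1.463) = 16.40 cm.
d_NH₃ = 40.4 − 16.40 = 24.00 cm.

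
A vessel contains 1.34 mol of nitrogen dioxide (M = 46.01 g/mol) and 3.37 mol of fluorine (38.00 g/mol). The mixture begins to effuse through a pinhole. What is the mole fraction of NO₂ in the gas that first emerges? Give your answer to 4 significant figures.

Each component's effusion rate ∝ (its partial pressure)·(1/√M) ∝ n_i/√M_i.
So x_NO₂ in the escaping gas = (n_NO₂/√M_NO₂) / Σ(n_i/√M_i)
= (1.34/√46.01) / (1.34/√46.01 + 3.37/√38.00) = 0.1976/(0.1976 + 0.5467) = 0.2654.

0.2654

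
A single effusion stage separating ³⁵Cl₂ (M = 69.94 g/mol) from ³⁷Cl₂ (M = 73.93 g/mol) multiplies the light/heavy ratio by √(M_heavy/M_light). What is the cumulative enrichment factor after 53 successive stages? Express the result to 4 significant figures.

The single-stage factor is √(M_heavy/M_light), so 53 stages give [√(73.93/69.94)]^53 = (73.93/69.94)^(53/2).
= 1.05705^(53/2) = 4.350.

4.350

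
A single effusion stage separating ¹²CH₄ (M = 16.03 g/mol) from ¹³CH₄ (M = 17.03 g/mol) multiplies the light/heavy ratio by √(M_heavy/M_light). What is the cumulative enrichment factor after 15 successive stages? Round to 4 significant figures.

1.574

After 15 stages the ratio has grown by (√(17.03/16.03))^15 = (17.03/16.03)^(15/2).
= 1.06238^(15/2) = 1.574.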